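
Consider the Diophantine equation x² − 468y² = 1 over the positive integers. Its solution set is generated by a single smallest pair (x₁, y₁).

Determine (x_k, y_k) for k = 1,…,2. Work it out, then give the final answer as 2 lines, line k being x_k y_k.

649 30
842401 38940

d=468: √d = [21; 1,1,1,2,1,1,1,42] (ℓ=8, even), read p_7/q_7
a_0=21:  p_0=21·1+0=21,  q_0=21·0+1=1
a_1=1:  p_1=1·21+1=22,  q_1=1·1+0=1
…
a_4=2:  p_4=2·65+43=173,  q_4=2·3+2=8
…
a_6=1:  p_6=1·238+173=411,  q_6=1·11+8=19
a_7=1:  p_7=1·411+238=649,  q_7=1·19+11=30
→ (649, 30).  Check: 649²=421201, 468·30²=421200, difference 1.
(649+30√468)^2 = 842401 + 38940√468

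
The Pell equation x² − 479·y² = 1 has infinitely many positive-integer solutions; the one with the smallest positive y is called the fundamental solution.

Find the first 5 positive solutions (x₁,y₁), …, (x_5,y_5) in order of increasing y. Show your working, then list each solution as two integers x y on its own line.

d=479: √d = [21; 1,7,1,3,2,21,2,3,1,7,1,42] (ℓ=12, even), read p_11/q_11
step 0: (21, 1)  from 21·(1,0) + (0,1)
…
step 2: (175, 8)  from 7·(22,1) + (21,1)
…
step 4: (766, 35)  from 3·(197,9) + (175,8)
step 5: (1729, 79)  from 2·(766,35) + (197,9)
step 6: (37075, 1694)  from 21·(1729,79) + (766,35)
…
step 9: (340591, 15562)  from 1·(264712,12095) + (75879,3467)
step 10: (2648849, 121029)  from 7·(340591,15562) + (264712,12095)
step 11: (2989440, 136591)  from 1·(2648849,121029) + (340591,15562)
(x₁, y₁) = (2989440, 136591);  2989440² − 479·136591² = 1 ✓
k=2:  x_2 = 2989440·2989440+479·136591·136591 = 17873503027199,  y_2 = 2989440·136591+136591·2989440 = 816661198080
k=3:  x_3 = 2989440·17873503027199+479·136591·816661198080 = 106863529779256567680,  y_3 = 2989440·816661198080+136591·17873503027199 = 4882719303976413809
k=4:  x_4 = 2989440·106863529779256567680+479·136591·4882719303976413809 = 638924220926583633867571201,  y_4 = 2989440·4882719303976413809+136591·106863529779256567680 = 29193192792157684333155840
k=5:  x_5 = 2989440·638924220926583633867571201+479·136591·29193192792157684333155840 = 3820051246013425493328364845667200,  y_5 = 2989440·29193192792157684333155840+136591·638924220926583633867571201 = 174542596521170852986514812245391

2989440 136591
17873503027199 816661198080
106863529779256567680 4882719303976413809
638924220926583633867571201 29193192792157684333155840
3820051246013425493328364845667200 174542596521170852986514812245391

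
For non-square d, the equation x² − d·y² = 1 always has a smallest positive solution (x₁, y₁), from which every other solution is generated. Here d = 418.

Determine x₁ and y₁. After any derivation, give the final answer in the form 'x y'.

33857 1656

√418 = [20; 2,4,20,4,2,40, …], period ℓ=6 (even) → k=5
k=0  a_k=20  p_k/q_k = 20/1
k=1  a_k=2  p_k/q_k = 41/2
k=2  a_k=4  p_k/q_k = 184/9
…
k=4  a_k=4  p_k/q_k = 15068/737
k=5  a_k=2  p_k/q_k = 33857/1656
→ (33857, 1656).  Check: 33857²=1146296449, 418·1656²=1146296448, difference 1.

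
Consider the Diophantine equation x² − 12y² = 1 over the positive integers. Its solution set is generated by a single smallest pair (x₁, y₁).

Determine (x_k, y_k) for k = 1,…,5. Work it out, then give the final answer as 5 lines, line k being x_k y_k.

7 2
97 28
1351 390
18817 5432
262087 75658

d=12: √d = [3; 2,6] (ℓ=2, even), read p_1/q_1
a_0=3:  p_0=3·1+0=3,  q_0=3·0+1=1
a_1=2:  p_1=2·3+1=7,  q_1=2·1+0=2
fundamental: x₁=7, y₁=2  (since 49 − 12·4 = 1)
(x_2, y_2) = (7·7 + 12·2·2, 7·2 + 2·7) = (97, 28)
(x_3, y_3) = (7·97 + 12·2·28, 7·28 + 2·97) = (1351, 390)
(x_4, y_4) = (7·1351 + 12·2·390, 7·390 + 2·1351) = (18817, 5432)
(x_5, y_5) = (7·18817 + 12·2·5432, 7·5432 + 2·18817) = (262087, 75658)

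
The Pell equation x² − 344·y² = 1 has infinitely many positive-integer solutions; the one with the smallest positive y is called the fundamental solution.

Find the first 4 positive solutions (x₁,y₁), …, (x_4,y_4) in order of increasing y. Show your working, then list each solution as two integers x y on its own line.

d=344: √d = [18; 1,1,4,1,3,1,4,1,1,36] (ℓ=10, even), read p_9/q_9
k=0  a_k=18  p_k/q_k = 18/1
k=1  a_k=1  p_k/q_k = 19/1
k=2  a_k=1  p_k/q_k = 37/2
k=3  a_k=4  p_k/q_k = 167/9
…
k=8  a_k=1  p_k/q_k = 5694/307
k=9  a_k=1  p_k/q_k = 10405/561
(x₁, y₁) = (10405, 561);  10405² − 344·561² = 1 ✓
(x_2, y_2) = (10405·10405 + 344·561·561, 10405·561 + 561·10405) = (216528049, 11674410)
(x_3, y_3) = (10405·216528049 + 344·561·11674410, 10405·11674410 + 561·216528049) = (4505948689285, 242944471539)
(x_4, y_4) = (10405·4505948689285 + 344·561·242944471539, 10405·242944471539 + 561·4505948689285) = (93768792007492801, 5055674441052180)

10405 561
216528049 11674410
4505948689285 242944471539
93768792007492801 5055674441052180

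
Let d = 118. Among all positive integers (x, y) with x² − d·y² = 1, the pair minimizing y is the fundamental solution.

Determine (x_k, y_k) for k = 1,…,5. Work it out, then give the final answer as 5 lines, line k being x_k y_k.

306917 28254
188396089777 17343265836
115643925371868101 10645886241146970
70986173286526887819457 6534806934930865917144
43573726693046301732396700037 4011286680085707263143023126

√118 → a₀=10, period (1,6,3,2,10,2,3,6,1,20); ℓ=10 even so k=9
step 0: (10, 1)  from 10·(1,0) + (0,1)
step 1: (11, 1)  from 1·(10,1) + (1,0)
step 2: (76, 7)  from 6·(11,1) + (10,1)
step 3: (239, 22)  from 3·(76,7) + (11,1)
…
step 6: (12112, 1115)  from 2·(5779,532) + (554,51)
step 7: (42115, 3877)  from 3·(12112,1115) + (5779,532)
step 8: (264802, 24377)  from 6·(42115,3877) + (12112,1115)
step 9: (306917, 28254)  from 1·(264802,24377) + (42115,3877)
fundamental: x₁=306917, y₁=28254  (since 94198044889 − 118·798288516 = 1)
(306917+28254√118)^2 = 188396089777 + 17343265836√118
(306917+28254√118)^3 = 115643925371868101 + 10645886241146970√118
(306917+28254√118)^4 = 70986173286526887819457 + 6534806934930865917144√118
(306917+28254√118)^5 = 43573726693046301732396700037 + 4011286680085707263143023126√118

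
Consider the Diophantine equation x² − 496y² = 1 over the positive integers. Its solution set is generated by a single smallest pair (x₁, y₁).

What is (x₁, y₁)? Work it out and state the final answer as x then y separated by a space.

4620799 207480

d=496: √d = [22; 3,1,2,4,1,…,1,3,44] (ℓ=16, even), read p_15/q_15
a_0=22:  p_0=22·1+0=22,  q_0=22·0+1=1
…
a_2=1:  p_2=1·67+22=89,  q_2=1·3+1=4
a_3=2:  p_3=2·89+67=245,  q_3=2·4+3=11
…
a_5=1:  p_5=1·1069+245=1314,  q_5=1·48+11=59
a_6=1:  p_6=1·1314+1069=2383,  q_6=1·59+48=107
a_7=2:  p_7=2·2383+1314=6080,  q_7=2·107+59=273
a_8=2:  p_8=2·6080+2383=14543,  q_8=2·273+107=653
a_9=2:  p_9=2·14543+6080=35166,  q_9=2·653+273=1579
a_10=1:  p_10=1·35166+14543=49709,  q_10=1·1579+653=2232
a_11=1:  p_11=1·49709+35166=84875,  q_11=1·2232+1579=3811
…
a_14=1:  p_14=1·863293+389209=1252502,  q_14=1·38763+17476=56239
a_15=3:  p_15=3·1252502+863293=4620799,  q_15=3·56239+38763=207480
fundamental: x₁=4620799, y₁=207480  (since 21351783398401 − 496·43047950400 = 1)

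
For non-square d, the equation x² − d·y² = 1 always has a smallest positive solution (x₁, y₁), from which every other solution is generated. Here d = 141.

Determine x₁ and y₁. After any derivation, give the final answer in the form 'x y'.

95 8

[11; 1,6,1,22] for √141; ℓ=4 ⇒ convergent index 3
i=0: a=11 ⇒ p=11, q=1
…
i=2: a=6 ⇒ p=83, q=7
i=3: a=1 ⇒ p=95, q=8
(x₁, y₁) = (95, 8);  95² − 141·8² = 1 ✓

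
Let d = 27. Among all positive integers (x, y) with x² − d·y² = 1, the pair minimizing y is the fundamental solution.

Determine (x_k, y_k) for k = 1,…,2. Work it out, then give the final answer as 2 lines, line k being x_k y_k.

26 5
1351 260

√27 = [5; 5,10, …], period ℓ=2 (even) → k=1
step 0: (5, 1)  from 5·(1,0) + (0,1)
step 1: (26, 5)  from 5·(5,1) + (1,0)
fundamental: x₁=26, y₁=5  (since 676 − 27·25 = 1)
(26+5√27)^2 = 1351 + 260√27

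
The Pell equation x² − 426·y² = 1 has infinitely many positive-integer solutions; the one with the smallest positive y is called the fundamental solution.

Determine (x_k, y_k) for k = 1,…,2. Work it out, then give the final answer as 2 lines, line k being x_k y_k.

[20; 1,1,1,3,2,6,2,3,1,1,1,40] for √426; ℓ=12 ⇒ convergent index 11
step 0: (20, 1)  from 20·(1,0) + (0,1)
step 1: (21, 1)  from 1·(20,1) + (1,0)
step 2: (41, 2)  from 1·(21,1) + (20,1)
…
step 4: (227, 11)  from 3·(62,3) + (41,2)
step 5: (516, 25)  from 2·(227,11) + (62,3)
step 6: (3323, 161)  from 6·(516,25) + (227,11)
…
step 8: (24809, 1202)  from 3·(7162,347) + (3323,161)
step 9: (31971, 1549)  from 1·(24809,1202) + (7162,347)
step 10: (56780, 2751)  from 1·(31971,1549) + (24809,1202)
step 11: (88751, 4300)  from 1·(56780,2751) + (31971,1549)
(x₁, y₁) = (88751, 4300);  88751² − 426·4300² = 1 ✓
(x_2, y_2) = (88751·88751 + 426·4300·4300, 88751·4300 + 4300·88751) = (15753480001, 763258600)

88751 4300
15753480001 763258600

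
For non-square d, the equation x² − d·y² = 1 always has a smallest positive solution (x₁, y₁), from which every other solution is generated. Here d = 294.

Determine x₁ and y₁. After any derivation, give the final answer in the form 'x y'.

4801 280

[17; 6,1,4,1,6,34] for √294; ℓ=6 ⇒ convergent index 5
a_0=17:  p_0=17·1+0=17,  q_0=17·0+1=1
a_1=6:  p_1=6·17+1=103,  q_1=6·1+0=6
a_2=1:  p_2=1·103+17=120,  q_2=1·6+1=7
a_3=4:  p_3=4·120+103=583,  q_3=4·7+6=34
a_4=1:  p_4=1·583+120=703,  q_4=1·34+7=41
a_5=6:  p_5=6·703+583=4801,  q_5=6·41+34=280
(x₁, y₁) = (4801, 280);  4801² − 294·280² = 1 ✓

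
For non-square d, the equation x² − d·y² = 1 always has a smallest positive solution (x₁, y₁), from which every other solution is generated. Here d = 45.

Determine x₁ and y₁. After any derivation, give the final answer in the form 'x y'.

161 24

d=45: √d = [6; 1,2,2,2,1,12] (ℓ=6, even), read p_5/q_5
step 0: (6, 1)  from 6·(1,0) + (0,1)
…
step 4: (114, 17)  from 2·(47,7) + (20,3)
step 5: (161, 24)  from 1·(114,17) + (47,7)
→ (161, 24).  Check: 161²=25921, 45·24²=25920, difference 1.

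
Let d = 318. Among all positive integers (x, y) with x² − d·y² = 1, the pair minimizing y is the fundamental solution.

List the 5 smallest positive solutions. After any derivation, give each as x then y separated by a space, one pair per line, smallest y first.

107 6
22897 1284
4899851 274770
1048545217 58799496
224383776587 12582817374

√318 = [17; 1,4,1,34, …], period ℓ=4 (even) → k=3
i=0: a=17 ⇒ p=17, q=1
i=1: a=1 ⇒ p=18, q=1
i=2: a=4 ⇒ p=89, q=5
i=3: a=1 ⇒ p=107, q=6
(x₁, y₁) = (107, 6);  107² − 318·6² = 1 ✓
k=2:  x_2 = 107·107+318·6·6 = 22897,  y_2 = 107·6+6·107 = 1284
k=3:  x_3 = 107·22897+318·6·1284 = 4899851,  y_3 = 107·1284+6·22897 = 274770
k=4:  x_4 = 107·4899851+318·6·274770 = 1048545217,  y_4 = 107·274770+6·4899851 = 58799496
k=5:  x_5 = 107·1048545217+318·6·58799496 = 224383776587,  y_5 = 107·58799496+6·1048545217 = 12582817374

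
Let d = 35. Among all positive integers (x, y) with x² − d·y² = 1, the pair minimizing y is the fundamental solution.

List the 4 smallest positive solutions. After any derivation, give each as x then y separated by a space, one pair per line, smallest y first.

6 1
71 12
846 143
10081 1704

d=35: √d = [5; 1,10] (ℓ=2, even), read p_1/q_1
a_0=5:  p_0=5·1+0=5,  q_0=5·0+1=1
a_1=1:  p_1=1·5+1=6,  q_1=1·1+0=1
fundamental: x₁=6, y₁=1  (since 36 − 35·1 = 1)
k=2:  x_2 = 6·6+35·1·1 = 71,  y_2 = 6·1+1·6 = 12
k=3:  x_3 = 6·71+35·1·12 = 846,  y_3 = 6·12+1·71 = 143
k=4:  x_4 = 6·846+35·1·143 = 10081,  y_4 = 6·143+1·846 = 1704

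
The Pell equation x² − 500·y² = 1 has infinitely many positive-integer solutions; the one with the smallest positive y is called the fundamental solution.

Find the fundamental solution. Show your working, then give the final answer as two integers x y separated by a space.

d=500: √d = [22; 2,1,3,2,1,…,1,2,44] (ℓ=14, even), read p_13/q_13
step 0: (22, 1)  from 22·(1,0) + (0,1)
step 1: (45, 2)  from 2·(22,1) + (1,0)
step 2: (67, 3)  from 1·(45,2) + (22,1)
step 3: (246, 11)  from 3·(67,3) + (45,2)
…
step 5: (805, 36)  from 1·(559,25) + (246,11)
…
step 7: (14445, 646)  from 10·(1364,61) + (805,36)
step 8: (15809, 707)  from 1·(14445,646) + (1364,61)
step 9: (30254, 1353)  from 1·(15809,707) + (14445,646)
step 10: (76317, 3413)  from 2·(30254,1353) + (15809,707)
…
step 12: (335522, 15005)  from 1·(259205,11592) + (76317,3413)
step 13: (930249, 41602)  from 2·(335522,15005) + (259205,11592)
→ (930249, 41602).  Check: 930249²=865363202001, 500·41602²=865363202000, difference 1.

930249 41602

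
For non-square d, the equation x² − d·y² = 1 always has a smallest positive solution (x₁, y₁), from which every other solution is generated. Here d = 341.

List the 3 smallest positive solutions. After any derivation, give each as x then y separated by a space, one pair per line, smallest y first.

√341 = [18; 2,6,1,8,2,…,6,2,36, …], period ℓ=14 (even) → k=13
i=0: a=18 ⇒ p=18, q=1
…
i=3: a=1 ⇒ p=277, q=15
i=4: a=8 ⇒ p=2456, q=133
i=5: a=2 ⇒ p=5189, q=281
i=6: a=1 ⇒ p=7645, q=414
i=7: a=2 ⇒ p=20479, q=1109
i=8: a=1 ⇒ p=28124, q=1523
i=9: a=2 ⇒ p=76727, q=4155
i=10: a=8 ⇒ p=641940, q=34763
i=11: a=1 ⇒ p=718667, q=38918
i=12: a=6 ⇒ p=4953942, q=268271
i=13: a=2 ⇒ p=10626551, q=575460
→ (10626551, 575460).  Check: 10626551²=112923586155601, 341·575460²=112923586155600, difference 1.
(10626551+575460√341)^2 = 225847172311201 + 12230310076920√341
(10626551+575460√341)^3 = 4799952989541519968951 + 259932027556408030380√341

10626551 575460
225847172311201 12230310076920
4799952989541519968951 259932027556408030380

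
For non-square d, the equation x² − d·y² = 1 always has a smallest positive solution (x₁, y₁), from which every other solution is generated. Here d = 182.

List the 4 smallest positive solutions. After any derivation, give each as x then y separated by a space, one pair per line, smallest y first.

27 2
1457 108
78651 5830
4245697 314712

d=182: √d = [13; 2,26] (ℓ=2, even), read p_1/q_1
step 0: (13, 1)  from 13·(1,0) + (0,1)
step 1: (27, 2)  from 2·(13,1) + (1,0)
fundamental: x₁=27, y₁=2  (since 729 − 182·4 = 1)
(x_2, y_2) = (27·27 + 182·2·2, 27·2 + 2·27) = (1457, 108)
(x_3, y_3) = (27·1457 + 182·2·108, 27·108 + 2·1457) = (78651, 5830)
(x_4, y_4) = (27·78651 + 182·2·5830, 27·5830 + 2·78651) = (4245697, 314712)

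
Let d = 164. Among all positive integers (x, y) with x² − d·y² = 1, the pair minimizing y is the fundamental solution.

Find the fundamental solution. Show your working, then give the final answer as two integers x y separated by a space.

√164 = [12; 1,4,6,4,1,24, …], period ℓ=6 (even) → k=5
a_0=12:  p_0=12·1+0=12,  q_0=12·0+1=1
…
a_2=4:  p_2=4·13+12=64,  q_2=4·1+1=5
…
a_4=4:  p_4=4·397+64=1652,  q_4=4·31+5=129
a_5=1:  p_5=1·1652+397=2049,  q_5=1·129+31=160
fundamental: x₁=2049, y₁=160  (since 4198401 − 164·25600 = 1)

2049 160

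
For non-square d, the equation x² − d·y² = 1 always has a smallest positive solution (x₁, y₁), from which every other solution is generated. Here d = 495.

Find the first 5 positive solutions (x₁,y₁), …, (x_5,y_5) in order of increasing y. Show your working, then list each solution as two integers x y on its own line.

[22; 4,44] for √495; ℓ=2 ⇒ convergent index 1
i=0: a=22 ⇒ p=22, q=1
i=1: a=4 ⇒ p=89, q=4
(x₁, y₁) = (89, 4);  89² − 495·4² = 1 ✓
(x_2, y_2) = (89·89 + 495·4·4, 89·4 + 4·89) = (15841, 712)
(x_3, y_3) = (89·15841 + 495·4·712, 89·712 + 4·15841) = (2819609, 126732)
(x_4, y_4) = (89·2819609 + 495·4·126732, 89·126732 + 4·2819609) = (501874561, 22557584)
(x_5, y_5) = (89·501874561 + 495·4·22557584, 89·22557584 + 4·501874561) = (89330852249, 4015123220)

89 4
15841 712
2819609 126732
501874561 22557584
89330852249 4015123220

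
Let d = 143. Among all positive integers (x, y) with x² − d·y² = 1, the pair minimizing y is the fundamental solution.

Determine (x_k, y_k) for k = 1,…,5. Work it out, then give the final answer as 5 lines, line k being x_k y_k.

12 1
287 24
6876 575
164737 13776
3946812 330049

[11; 1,22] for √143; ℓ=2 ⇒ convergent index 1
i=0: a=11 ⇒ p=11, q=1
i=1: a=1 ⇒ p=12, q=1
→ (12, 1).  Check: 12²=144, 143·1²=143, difference 1.
(x_2, y_2) = (12·12 + 143·1·1, 12·1 + 1·12) = (287, 24)
(x_3, y_3) = (12·287 + 143·1·24, 12·24 + 1·287) = (6876, 575)
(x_4, y_4) = (12·6876 + 143·1·575, 12·575 + 1·6876) = (164737, 13776)
(x_5, y_5) = (12·164737 + 143·1·13776, 12·13776 + 1·164737) = (3946812, 330049)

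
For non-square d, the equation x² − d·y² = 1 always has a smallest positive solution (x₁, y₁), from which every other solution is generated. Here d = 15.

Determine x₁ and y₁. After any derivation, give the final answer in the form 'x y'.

4 1

√15 → a₀=3, period (1,6); ℓ=2 even so k=1
k=0  a_k=3  p_k/q_k = 3/1
k=1  a_k=1  p_k/q_k = 4/1
→ (4, 1).  Check: 4²=16, 15·1²=15, difference 1.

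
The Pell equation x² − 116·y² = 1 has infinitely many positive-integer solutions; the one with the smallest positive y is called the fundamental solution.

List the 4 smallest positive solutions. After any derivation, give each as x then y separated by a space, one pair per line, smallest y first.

[10; 1,3,2,1,4,1,2,3,1,20] for √116; ℓ=10 ⇒ convergent index 9
i=0: a=10 ⇒ p=10, q=1
i=1: a=1 ⇒ p=11, q=1
i=2: a=3 ⇒ p=43, q=4
…
i=4: a=1 ⇒ p=140, q=13
i=5: a=4 ⇒ p=657, q=61
i=6: a=1 ⇒ p=797, q=74
i=7: a=2 ⇒ p=2251, q=209
i=8: a=3 ⇒ p=7550, q=701
i=9: a=1 ⇒ p=9801, q=910
(x₁, y₁) = (9801, 910);  9801² − 116·910² = 1 ✓
(x_2, y_2) = (9801·9801 + 116·910·910, 9801·910 + 910·9801) = (192119201, 17837820)
(x_3, y_3) = (9801·192119201 + 116·910·17837820, 9801·17837820 + 910·192119201) = (3765920568201, 349656946730)
(x_4, y_4) = (9801·3765920568201 + 116·910·349656946730, 9801·349656946730 + 910·3765920568201) = (73819574785756801, 6853975451963640)

9801 910
192119201 17837820
3765920568201 349656946730
73819574785756801 6853975451963640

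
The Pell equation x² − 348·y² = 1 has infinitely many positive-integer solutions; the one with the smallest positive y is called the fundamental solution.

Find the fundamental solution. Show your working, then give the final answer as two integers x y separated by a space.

1567 84

√348 = [18; 1,1,1,8,1,1,1,36, …], period ℓ=8 (even) → k=7
i=0: a=18 ⇒ p=18, q=1
i=1: a=1 ⇒ p=19, q=1
i=2: a=1 ⇒ p=37, q=2
i=3: a=1 ⇒ p=56, q=3
i=4: a=8 ⇒ p=485, q=26
i=5: a=1 ⇒ p=541, q=29
i=6: a=1 ⇒ p=1026, q=55
i=7: a=1 ⇒ p=1567, q=84
fundamental: x₁=1567, y₁=84  (since 2455489 − 348·7056 = 1)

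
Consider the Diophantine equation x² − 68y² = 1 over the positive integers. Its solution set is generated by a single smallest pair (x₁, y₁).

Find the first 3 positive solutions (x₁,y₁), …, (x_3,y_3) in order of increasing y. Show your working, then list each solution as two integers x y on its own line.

33 4
2177 264
143649 17420

d=68: √d = [8; 4,16] (ℓ=2, even), read p_1/q_1
k=0  a_k=8  p_k/q_k = 8/1
k=1  a_k=4  p_k/q_k = 33/4
(x₁, y₁) = (33, 4);  33² − 68·4² = 1 ✓
(33+4√68)^2 = 2177 + 264√68
(33+4√68)^3 = 143649 + 17420√68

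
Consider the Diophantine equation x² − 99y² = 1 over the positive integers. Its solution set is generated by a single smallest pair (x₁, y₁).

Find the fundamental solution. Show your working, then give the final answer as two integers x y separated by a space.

10 1

d=99: √d = [9; 1,18] (ℓ=2, even), read p_1/q_1
a_0=9:  p_0=9·1+0=9,  q_0=9·0+1=1
a_1=1:  p_1=1·9+1=10,  q_1=1·1+0=1
fundamental: x₁=10, y₁=1  (since 100 − 99·1 = 1)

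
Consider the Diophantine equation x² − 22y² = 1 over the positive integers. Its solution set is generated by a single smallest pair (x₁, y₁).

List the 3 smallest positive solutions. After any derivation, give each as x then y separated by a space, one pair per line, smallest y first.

[4; 1,2,4,2,1,8] for √22; ℓ=6 ⇒ convergent index 5
step 0: (4, 1)  from 4·(1,0) + (0,1)
…
step 4: (136, 29)  from 2·(61,13) + (14,3)
step 5: (197, 42)  from 1·(136,29) + (61,13)
(x₁, y₁) = (197, 42);  197² − 22·42² = 1 ✓
k=2:  x_2 = 197·197+22·42·42 = 77617,  y_2 = 197·42+42·197 = 16548
k=3:  x_3 = 197·77617+22·42·16548 = 30580901,  y_3 = 197·16548+42·77617 = 6519870

197 42
77617 16548
30580901 6519870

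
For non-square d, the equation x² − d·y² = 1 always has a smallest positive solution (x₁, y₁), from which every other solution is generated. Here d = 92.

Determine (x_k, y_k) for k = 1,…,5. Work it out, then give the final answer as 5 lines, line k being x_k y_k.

√92 → a₀=9, period (1,1,2,4,2,1,1,18); ℓ=8 even so k=7
a_0=9:  p_0=9·1+0=9,  q_0=9·0+1=1
…
a_3=2:  p_3=2·19+10=48,  q_3=2·2+1=5
a_4=4:  p_4=4·48+19=211,  q_4=4·5+2=22
…
a_6=1:  p_6=1·470+211=681,  q_6=1·49+22=71
a_7=1:  p_7=1·681+470=1151,  q_7=1·71+49=120
→ (1151, 120).  Check: 1151²=1324801, 92·120²=1324800, difference 1.
(1151+120√92)^2 = 2649601 + 276240√92
(1151+120√92)^3 = 6099380351 + 635904360√92
(1151+120√92)^4 = 14040770918401 + 1463851560480√92
(1151+120√92)^5 = 32321848554778751 + 3369785656320600√92

1151 120
2649601 276240
6099380351 635904360
14040770918401 1463851560480
32321848554778751 3369785656320600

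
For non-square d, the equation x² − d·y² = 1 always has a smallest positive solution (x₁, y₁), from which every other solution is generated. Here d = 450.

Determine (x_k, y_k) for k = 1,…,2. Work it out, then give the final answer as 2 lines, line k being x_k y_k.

√450 → a₀=21, period (4,1,2,4,2,1,4,42); ℓ=8 even so k=7
a_0=21:  p_0=21·1+0=21,  q_0=21·0+1=1
a_1=4:  p_1=4·21+1=85,  q_1=4·1+0=4
…
a_3=2:  p_3=2·106+85=297,  q_3=2·5+4=14
a_4=4:  p_4=4·297+106=1294,  q_4=4·14+5=61
…
a_6=1:  p_6=1·2885+1294=4179,  q_6=1·136+61=197
a_7=4:  p_7=4·4179+2885=19601,  q_7=4·197+136=924
→ (19601, 924).  Check: 19601²=384199201, 450·924²=384199200, difference 1.
k=2:  x_2 = 19601·19601+450·924·924 = 768398401,  y_2 = 19601·924+924·19601 = 36222648

19601 924
768398401 36222648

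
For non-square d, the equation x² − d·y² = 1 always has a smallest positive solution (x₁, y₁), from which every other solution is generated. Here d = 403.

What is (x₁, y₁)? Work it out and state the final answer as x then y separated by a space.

[20; 13,2,1,3,1,3,1,2,13,40] for √403; ℓ=10 ⇒ convergent index 9
step 0: (20, 1)  from 20·(1,0) + (0,1)
…
step 2: (542, 27)  from 2·(261,13) + (20,1)
…
step 8: (50147, 2498)  from 2·(17967,895) + (14213,708)
step 9: (669878, 33369)  from 13·(50147,2498) + (17967,895)
(x₁, y₁) = (669878, 33369);  669878² − 403·33369² = 1 ✓

669878 33369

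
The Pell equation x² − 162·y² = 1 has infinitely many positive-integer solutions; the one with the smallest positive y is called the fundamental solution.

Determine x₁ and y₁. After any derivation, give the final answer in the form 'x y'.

19601 1540

√162 = [12; 1,2,1,2,12,2,1,2,1,24, …], period ℓ=10 (even) → k=9
i=0: a=12 ⇒ p=12, q=1
…
i=3: a=1 ⇒ p=51, q=4
i=4: a=2 ⇒ p=140, q=11
i=5: a=12 ⇒ p=1731, q=136
i=6: a=2 ⇒ p=3602, q=283
i=7: a=1 ⇒ p=5333, q=419
i=8: a=2 ⇒ p=14268, q=1121
i=9: a=1 ⇒ p=19601, q=1540
→ (19601, 1540).  Check: 19601²=384199201, 162·1540²=384199200, difference 1.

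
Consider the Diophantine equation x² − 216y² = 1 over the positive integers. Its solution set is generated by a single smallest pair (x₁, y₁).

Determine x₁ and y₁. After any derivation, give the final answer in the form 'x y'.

[14; 1,2,3,2,1,28] for √216; ℓ=6 ⇒ convergent index 5
step 0: (14, 1)  from 14·(1,0) + (0,1)
…
step 2: (44, 3)  from 2·(15,1) + (14,1)
…
step 4: (338, 23)  from 2·(147,10) + (44,3)
step 5: (485, 33)  from 1·(338,23) + (147,10)
(x₁, y₁) = (485, 33);  485² − 216·33² = 1 ✓

485 33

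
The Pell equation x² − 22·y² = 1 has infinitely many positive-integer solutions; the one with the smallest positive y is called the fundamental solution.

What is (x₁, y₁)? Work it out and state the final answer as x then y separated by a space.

197 42

d=22: √d = [4; 1,2,4,2,1,8] (ℓ=6, even), read p_5/q_5
step 0: (4, 1)  from 4·(1,0) + (0,1)
step 1: (5, 1)  from 1·(4,1) + (1,0)
…
step 3: (61, 13)  from 4·(14,3) + (5,1)
step 4: (136, 29)  from 2·(61,13) + (14,3)
step 5: (197, 42)  from 1·(136,29) + (61,13)
fundamental: x₁=197, y₁=42  (since 38809 − 22·1764 = 1)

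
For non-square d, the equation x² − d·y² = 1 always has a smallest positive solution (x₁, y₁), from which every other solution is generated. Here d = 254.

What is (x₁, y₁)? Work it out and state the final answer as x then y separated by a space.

√254 = [15; 1,14,1,30, …], period ℓ=4 (even) → k=3
i=0: a=15 ⇒ p=15, q=1
i=1: a=1 ⇒ p=16, q=1
i=2: a=14 ⇒ p=239, q=15
i=3: a=1 ⇒ p=255, q=16
(x₁, y₁) = (255, 16);  255² − 254·16² = 1 ✓

255 16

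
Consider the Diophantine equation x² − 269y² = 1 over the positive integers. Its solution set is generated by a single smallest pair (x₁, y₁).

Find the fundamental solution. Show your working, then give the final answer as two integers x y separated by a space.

13449 820

[16; 2,2,32] for √269; ℓ=3 ⇒ convergent index 5
i=0: a=16 ⇒ p=16, q=1
…
i=4: a=2 ⇒ p=5396, q=329
i=5: a=2 ⇒ p=13449, q=820
→ (13449, 820).  Check: 13449²=180875601, 269·820²=180875600, difference 1.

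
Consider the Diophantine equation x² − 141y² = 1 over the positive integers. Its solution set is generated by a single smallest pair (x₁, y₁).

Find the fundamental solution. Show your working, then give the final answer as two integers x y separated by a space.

95 8

[11; 1,6,1,22] for √141; ℓ=4 ⇒ convergent index 3
a_0=11:  p_0=11·1+0=11,  q_0=11·0+1=1
…
a_2=6:  p_2=6·12+11=83,  q_2=6·1+1=7
a_3=1:  p_3=1·83+12=95,  q_3=1·7+1=8
fundamental: x₁=95, y₁=8  (since 9025 − 141·64 = 1)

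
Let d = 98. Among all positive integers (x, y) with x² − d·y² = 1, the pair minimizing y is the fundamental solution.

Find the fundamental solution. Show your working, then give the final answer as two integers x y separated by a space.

[9; 1,8,1,18] for √98; ℓ=4 ⇒ convergent index 3
step 0: (9, 1)  from 9·(1,0) + (0,1)
step 1: (10, 1)  from 1·(9,1) + (1,0)
step 2: (89, 9)  from 8·(10,1) + (9,1)
step 3: (99, 10)  from 1·(89,9) + (10,1)
fundamental: x₁=99, y₁=10  (since 9801 − 98·100 = 1)

99 10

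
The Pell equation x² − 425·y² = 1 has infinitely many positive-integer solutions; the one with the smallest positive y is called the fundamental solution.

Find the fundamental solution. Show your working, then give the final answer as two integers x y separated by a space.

143649 6968

√425 → a₀=20, period (1,1,1,1,1,1,40); ℓ=7 odd so k=13
i=0: a=20 ⇒ p=20, q=1
…
i=2: a=1 ⇒ p=41, q=2
…
i=4: a=1 ⇒ p=103, q=5
i=5: a=1 ⇒ p=165, q=8
…
i=7: a=40 ⇒ p=10885, q=528
…
i=9: a=1 ⇒ p=22038, q=1069
i=10: a=1 ⇒ p=33191, q=1610
i=11: a=1 ⇒ p=55229, q=2679
i=12: a=1 ⇒ p=88420, q=4289
i=13: a=1 ⇒ p=143649, q=6968
fundamental: x₁=143649, y₁=6968  (since 20635035201 − 425·48553024 = 1)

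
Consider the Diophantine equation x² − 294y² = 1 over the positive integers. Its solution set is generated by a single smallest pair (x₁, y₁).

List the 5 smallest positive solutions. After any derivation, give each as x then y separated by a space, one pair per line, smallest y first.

√294 = [17; 6,1,4,1,6,34, …], period ℓ=6 (even) → k=5
a_0=17:  p_0=17·1+0=17,  q_0=17·0+1=1
…
a_2=1:  p_2=1·103+17=120,  q_2=1·6+1=7
a_3=4:  p_3=4·120+103=583,  q_3=4·7+6=34
a_4=1:  p_4=1·583+120=703,  q_4=1·34+7=41
a_5=6:  p_5=6·703+583=4801,  q_5=6·41+34=280
fundamental: x₁=4801, y₁=280  (since 23049601 − 294·78400 = 1)
(4801+280√294)^2 = 46099201 + 2688560√294
(4801+280√294)^3 = 442644523201 + 25815552840√294
(4801+280√294)^4 = 4250272665676801 + 247880935681120√294
(4801+280√294)^5 = 40811117693184120001 + 2380152718594561400√294

4801 280
46099201 2688560
442644523201 25815552840
4250272665676801 247880935681120
40811117693184120001 2380152718594561400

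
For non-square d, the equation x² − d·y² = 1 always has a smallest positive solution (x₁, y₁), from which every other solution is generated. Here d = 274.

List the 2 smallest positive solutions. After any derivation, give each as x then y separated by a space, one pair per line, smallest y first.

√274 → a₀=16, period (1,1,4,4,1,1,32); ℓ=7 odd so k=13
k=0  a_k=16  p_k/q_k = 16/1
k=1  a_k=1  p_k/q_k = 17/1
…
k=10  a_k=4  p_k/q_k = 419253/25328
…
k=12  a_k=1  p_k/q_k = 2189276/132259
k=13  a_k=1  p_k/q_k = 3959299/239190
(x₁, y₁) = (3959299, 239190);  3959299² − 274·239190² = 1 ✓
n=2: (3959299,239190)∘(3959299,239190) = (3959299·3959299+274·239190·239190, 3959299·239190+239190·3959299) = (31352097142801,1894049455620)

3959299 239190
31352097142801 1894049455620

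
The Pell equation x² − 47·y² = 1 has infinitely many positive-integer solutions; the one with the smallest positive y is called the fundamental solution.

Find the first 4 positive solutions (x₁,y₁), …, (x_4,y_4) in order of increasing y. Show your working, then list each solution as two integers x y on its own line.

48 7
4607 672
442224 64505
42448897 6191808

[6; 1,5,1,12] for √47; ℓ=4 ⇒ convergent index 3
i=0: a=6 ⇒ p=6, q=1
…
i=2: a=5 ⇒ p=41, q=6
i=3: a=1 ⇒ p=48, q=7
(x₁, y₁) = (48, 7);  48² − 47·7² = 1 ✓
k=2:  x_2 = 48·48+47·7·7 = 4607,  y_2 = 48·7+7·48 = 672
k=3:  x_3 = 48·4607+47·7·672 = 442224,  y_3 = 48·672+7·4607 = 64505
k=4:  x_4 = 48·442224+47·7·64505 = 42448897,  y_4 = 48·64505+7·442224 = 6191808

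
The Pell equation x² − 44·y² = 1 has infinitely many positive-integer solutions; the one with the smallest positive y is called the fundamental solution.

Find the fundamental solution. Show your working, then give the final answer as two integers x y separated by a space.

√44 → a₀=6, period (1,1,1,2,1,1,1,12); ℓ=8 even so k=7
i=0: a=6 ⇒ p=6, q=1
…
i=4: a=2 ⇒ p=53, q=8
i=5: a=1 ⇒ p=73, q=11
i=6: a=1 ⇒ p=126, q=19
i=7: a=1 ⇒ p=199, q=30
→ (199, 30).  Check: 199²=39601, 44·30²=39600, difference 1.

199 30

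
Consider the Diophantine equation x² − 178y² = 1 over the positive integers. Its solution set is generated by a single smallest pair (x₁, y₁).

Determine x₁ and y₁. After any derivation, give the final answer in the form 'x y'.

1601 120

[13; 2,1,12,1,2,26] for √178; ℓ=6 ⇒ convergent index 5
k=0  a_k=13  p_k/q_k = 13/1
k=1  a_k=2  p_k/q_k = 27/2
k=2  a_k=1  p_k/q_k = 40/3
k=3  a_k=12  p_k/q_k = 507/38
k=4  a_k=1  p_k/q_k = 547/41
k=5  a_k=2  p_k/q_k = 1601/120
(x₁, y₁) = (1601, 120);  1601² − 178·120² = 1 ✓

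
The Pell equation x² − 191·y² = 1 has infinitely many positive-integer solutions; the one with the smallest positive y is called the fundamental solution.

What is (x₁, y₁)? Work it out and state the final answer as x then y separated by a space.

8994000 650783

√191 = [13; 1,4,1,1,3,…,4,1,26, …], period ℓ=16 (even) → k=15
a_0=13:  p_0=13·1+0=13,  q_0=13·0+1=1
…
a_7=2:  p_7=2·1230+539=2999,  q_7=2·89+39=217
a_8=13:  p_8=13·2999+1230=40217,  q_8=13·217+89=2910
…
a_11=3:  p_11=3·207083+83433=704682,  q_11=3·14984+6037=50989
…
a_13=1:  p_13=1·911765+704682=1616447,  q_13=1·65973+50989=116962
a_14=4:  p_14=4·1616447+911765=7377553,  q_14=4·116962+65973=533821
a_15=1:  p_15=1·7377553+1616447=8994000,  q_15=1·533821+116962=650783
(x₁, y₁) = (8994000, 650783);  8994000² − 191·650783² = 1 ✓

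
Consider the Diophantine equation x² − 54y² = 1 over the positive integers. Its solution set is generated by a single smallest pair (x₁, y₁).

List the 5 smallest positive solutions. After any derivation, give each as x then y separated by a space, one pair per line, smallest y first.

√54 = [7; 2,1,6,1,2,14, …], period ℓ=6 (even) → k=5
step 0: (7, 1)  from 7·(1,0) + (0,1)
step 1: (15, 2)  from 2·(7,1) + (1,0)
step 2: (22, 3)  from 1·(15,2) + (7,1)
step 3: (147, 20)  from 6·(22,3) + (15,2)
step 4: (169, 23)  from 1·(147,20) + (22,3)
step 5: (485, 66)  from 2·(169,23) + (147,20)
fundamental: x₁=485, y₁=66  (since 235225 − 54·4356 = 1)
(485+66√54)^2 = 470449 + 64020√54
(485+66√54)^3 = 456335045 + 62099334√54
(485+66√54)^4 = 442644523201 + 60236289960√54
(485+66√54)^5 = 429364731169925 + 58429139161866√54

485 66
470449 64020
456335045 62099334
442644523201 60236289960
429364731169925 58429139161866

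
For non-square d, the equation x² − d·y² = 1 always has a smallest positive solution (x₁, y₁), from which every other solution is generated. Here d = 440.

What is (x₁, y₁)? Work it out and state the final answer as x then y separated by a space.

21 1

√440 = [20; 1,40, …], period ℓ=2 (even) → k=1
step 0: (20, 1)  from 20·(1,0) + (0,1)
step 1: (21, 1)  from 1·(20,1) + (1,0)
→ (21, 1).  Check: 21²=441, 440·1²=440, difference 1.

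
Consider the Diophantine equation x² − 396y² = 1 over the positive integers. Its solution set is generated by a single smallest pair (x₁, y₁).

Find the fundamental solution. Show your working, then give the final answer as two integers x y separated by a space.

√396 → a₀=19, period (1,8,1,38); ℓ=4 even so k=3
a_0=19:  p_0=19·1+0=19,  q_0=19·0+1=1
a_1=1:  p_1=1·19+1=20,  q_1=1·1+0=1
a_2=8:  p_2=8·20+19=179,  q_2=8·1+1=9
a_3=1:  p_3=1·179+20=199,  q_3=1·9+1=10
fundamental: x₁=199, y₁=10  (since 39601 − 396·100 = 1)

199 10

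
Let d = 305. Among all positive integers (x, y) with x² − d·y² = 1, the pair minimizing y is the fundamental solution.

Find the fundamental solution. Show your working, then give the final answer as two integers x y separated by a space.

489 28

√305 = [17; 2,6,2,34, …], period ℓ=4 (even) → k=3
a_0=17:  p_0=17·1+0=17,  q_0=17·0+1=1
a_1=2:  p_1=2·17+1=35,  q_1=2·1+0=2
a_2=6:  p_2=6·35+17=227,  q_2=6·2+1=13
a_3=2:  p_3=2·227+35=489,  q_3=2·13+2=28
(x₁, y₁) = (489, 28);  489² − 305·28² = 1 ✓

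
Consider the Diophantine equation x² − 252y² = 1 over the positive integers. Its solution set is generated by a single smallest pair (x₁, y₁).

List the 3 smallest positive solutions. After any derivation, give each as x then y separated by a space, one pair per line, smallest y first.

127 8
32257 2032
8193151 516120

d=252: √d = [15; 1,6,1,30] (ℓ=4, even), read p_3/q_3
k=0  a_k=15  p_k/q_k = 15/1
…
k=2  a_k=6  p_k/q_k = 111/7
k=3  a_k=1  p_k/q_k = 127/8
fundamental: x₁=127, y₁=8  (since 16129 − 252·64 = 1)
k=2:  x_2 = 127·127+252·8·8 = 32257,  y_2 = 127·8+8·127 = 2032
k=3:  x_3 = 127·32257+252·8·2032 = 8193151,  y_3 = 127·2032+8·32257 = 516120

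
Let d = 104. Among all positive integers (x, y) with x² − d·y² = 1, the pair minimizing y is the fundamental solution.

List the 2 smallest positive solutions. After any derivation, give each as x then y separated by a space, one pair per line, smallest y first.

[10; 5,20] for √104; ℓ=2 ⇒ convergent index 1
k=0  a_k=10  p_k/q_k = 10/1
k=1  a_k=5  p_k/q_k = 51/5
fundamental: x₁=51, y₁=5  (since 2601 − 104·25 = 1)
(51+5√104)^2 = 5201 + 510√104

51 5
5201 510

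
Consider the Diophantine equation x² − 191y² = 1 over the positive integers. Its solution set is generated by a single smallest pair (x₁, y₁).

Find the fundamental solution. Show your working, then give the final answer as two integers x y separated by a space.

√191 = [13; 1,4,1,1,3,…,4,1,26, …], period ℓ=16 (even) → k=15
step 0: (13, 1)  from 13·(1,0) + (0,1)
step 1: (14, 1)  from 1·(13,1) + (1,0)
step 2: (69, 5)  from 4·(14,1) + (13,1)
…
step 10: (207083, 14984)  from 2·(83433,6037) + (40217,2910)
step 11: (704682, 50989)  from 3·(207083,14984) + (83433,6037)
…
step 14: (7377553, 533821)  from 4·(1616447,116962) + (911765,65973)
step 15: (8994000, 650783)  from 1·(7377553,533821) + (1616447,116962)
(x₁, y₁) = (8994000, 650783);  8994000² − 191·650783² = 1 ✓

8994000 650783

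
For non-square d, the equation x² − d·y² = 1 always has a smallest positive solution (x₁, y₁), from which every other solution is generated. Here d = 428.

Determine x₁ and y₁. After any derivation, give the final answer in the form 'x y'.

d=428: √d = [20; 1,2,4,1,5,10,5,1,4,2,1,40] (ℓ=12, even), read p_11/q_11
i=0: a=20 ⇒ p=20, q=1
i=1: a=1 ⇒ p=21, q=1
…
i=6: a=10 ⇒ p=19571, q=946
…
i=8: a=1 ⇒ p=119350, q=5769
…
i=10: a=2 ⇒ p=1273708, q=61567
i=11: a=1 ⇒ p=1850887, q=89466
→ (1850887, 89466).  Check: 1850887²=3425782686769, 428·89466²=3425782686768, difference 1.

1850887 89466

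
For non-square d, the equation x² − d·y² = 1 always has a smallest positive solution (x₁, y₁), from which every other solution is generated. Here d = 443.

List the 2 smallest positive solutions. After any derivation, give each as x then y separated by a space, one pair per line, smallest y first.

442 21
390727 18564

√443 → a₀=21, period (21,42); ℓ=2 even so k=1
i=0: a=21 ⇒ p=21, q=1
i=1: a=21 ⇒ p=442, q=21
fundamental: x₁=442, y₁=21  (since 195364 − 443·441 = 1)
k=2:  x_2 = 442·442+443·21·21 = 390727,  y_2 = 442·21+21·442 = 18564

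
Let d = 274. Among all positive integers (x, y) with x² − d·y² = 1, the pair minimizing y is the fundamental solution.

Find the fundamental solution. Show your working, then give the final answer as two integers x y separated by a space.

3959299 239190

√274 → a₀=16, period (1,1,4,4,1,1,32); ℓ=7 odd so k=13
i=0: a=16 ⇒ p=16, q=1
…
i=2: a=1 ⇒ p=33, q=2
i=3: a=4 ⇒ p=149, q=9
…
i=5: a=1 ⇒ p=778, q=47
i=6: a=1 ⇒ p=1407, q=85
…
i=8: a=1 ⇒ p=47209, q=2852
i=9: a=1 ⇒ p=93011, q=5619
…
i=11: a=4 ⇒ p=1770023, q=106931
i=12: a=1 ⇒ p=2189276, q=132259
i=13: a=1 ⇒ p=3959299, q=239190
→ (3959299, 239190).  Check: 3959299²=15676048571401, 274·239190²=15676048571400, difference 1.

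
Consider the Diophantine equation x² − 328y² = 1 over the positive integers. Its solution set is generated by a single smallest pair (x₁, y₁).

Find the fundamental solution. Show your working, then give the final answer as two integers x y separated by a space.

163 9

[18; 9,36] for √328; ℓ=2 ⇒ convergent index 1
i=0: a=18 ⇒ p=18, q=1
i=1: a=9 ⇒ p=163, q=9
fundamental: x₁=163, y₁=9  (since 26569 − 328·81 = 1)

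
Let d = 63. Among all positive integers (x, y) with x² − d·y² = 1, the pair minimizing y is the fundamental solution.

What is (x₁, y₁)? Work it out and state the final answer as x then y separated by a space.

8 1

[7; 1,14] for √63; ℓ=2 ⇒ convergent index 1
a_0=7:  p_0=7·1+0=7,  q_0=7·0+1=1
a_1=1:  p_1=1·7+1=8,  q_1=1·1+0=1
(x₁, y₁) = (8, 1);  8² − 63·1² = 1 ✓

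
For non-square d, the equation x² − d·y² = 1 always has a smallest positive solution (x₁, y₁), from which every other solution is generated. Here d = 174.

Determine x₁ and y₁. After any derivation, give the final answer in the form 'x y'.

[13; 5,4,5,26] for √174; ℓ=4 ⇒ convergent index 3
a_0=13:  p_0=13·1+0=13,  q_0=13·0+1=1
a_1=5:  p_1=5·13+1=66,  q_1=5·1+0=5
a_2=4:  p_2=4·66+13=277,  q_2=4·5+1=21
a_3=5:  p_3=5·277+66=1451,  q_3=5·21+5=110
fundamental: x₁=1451, y₁=110  (since 2105401 − 174·12100 = 1)

1451 110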